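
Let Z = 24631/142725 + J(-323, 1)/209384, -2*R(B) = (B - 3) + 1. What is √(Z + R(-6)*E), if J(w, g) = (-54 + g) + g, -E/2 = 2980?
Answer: I*√53226781733750067298086/1494216570 ≈ 154.4*I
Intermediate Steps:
E = -5960 (E = -2*2980 = -5960)
J(w, g) = -54 + 2*g
R(B) = 1 - B/2 (R(B) = -((B - 3) + 1)/2 = -((-3 + B) + 1)/2 = -(-2 + B)/2 = 1 - B/2)
Z = 1287478901/7471082850 (Z = 24631/142725 + (-54 + 2*1)/209384 = 24631*(1/142725) + (-54 + 2)*(1/209384) = 24631/142725 - 52*1/209384 = 24631/142725 - 13/52346 = 1287478901/7471082850 ≈ 0.17233)
√(Z + R(-6)*E) = √(1287478901/7471082850 + (1 - ½*(-6))*(-5960)) = √(1287478901/7471082850 + (1 + 3)*(-5960)) = √(1287478901/7471082850 + 4*(-5960)) = √(1287478901/7471082850 - 23840) = √(-178109327665099/7471082850) = I*√53226781733750067298086/1494216570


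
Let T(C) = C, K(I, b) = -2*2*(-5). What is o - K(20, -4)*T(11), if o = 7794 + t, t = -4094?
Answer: 3480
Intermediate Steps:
K(I, b) = 20 (K(I, b) = -4*(-5) = 20)
o = 3700 (o = 7794 - 4094 = 3700)
o - K(20, -4)*T(11) = 3700 - 20*11 = 3700 - 1*220 = 3700 - 220 = 3480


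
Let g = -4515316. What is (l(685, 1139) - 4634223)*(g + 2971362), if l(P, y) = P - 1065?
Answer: 7155613840262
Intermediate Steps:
l(P, y) = -1065 + P
(l(685, 1139) - 4634223)*(g + 2971362) = ((-1065 + 685) - 4634223)*(-4515316 + 2971362) = (-380 - 4634223)*(-1543954) = -4634603*(-1543954) = 7155613840262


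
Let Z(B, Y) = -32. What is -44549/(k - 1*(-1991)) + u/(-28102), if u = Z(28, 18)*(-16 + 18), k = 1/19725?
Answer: -12345764811043/551817560276 ≈ -22.373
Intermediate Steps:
k = 1/19725 ≈ 5.0697e-5
u = -64 (u = -32*(-16 + 18) = -32*2 = -64)
-44549/(k - 1*(-1991)) + u/(-28102) = -44549/(1/19725 - 1*(-1991)) - 64/(-28102) = -44549/(1/19725 + 1991) - 64*(-1/28102) = -44549/39272476/19725 + 32/14051 = -44549*19725/39272476 + 32/14051 = -878729025/39272476 + 32/14051 = -12345764811043/551817560276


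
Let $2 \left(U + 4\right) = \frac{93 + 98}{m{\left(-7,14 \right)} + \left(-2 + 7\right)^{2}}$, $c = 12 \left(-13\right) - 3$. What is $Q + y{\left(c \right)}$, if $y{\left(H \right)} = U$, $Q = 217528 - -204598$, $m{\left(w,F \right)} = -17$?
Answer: $\frac{6754143}{16} \approx 4.2213 \cdot 10^{5}$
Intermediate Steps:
$Q = 422126$ ($Q = 217528 + 204598 = 422126$)
$c = -159$ ($c = -156 - 3 = -159$)
$U = \frac{127}{16}$ ($U = -4 + \frac{\left(93 + 98\right) \frac{1}{-17 + \left(-2 + 7\right)^{2}}}{2} = -4 + \frac{191 \frac{1}{-17 + 5^{2}}}{2} = -4 + \frac{191 \frac{1}{-17 + 25}}{2} = -4 + \frac{191 \cdot \frac{1}{8}}{2} = -4 + \frac{1}{2} \cdot \frac{191}{8} = -4 + \frac{191}{16} = \frac{127}{16} \approx 7.9375$)
$y{\left(H \right)} = \frac{127}{16}$
$Q + y{\left(c \right)} = 422126 + \frac{127}{16} = \frac{6754143}{16}$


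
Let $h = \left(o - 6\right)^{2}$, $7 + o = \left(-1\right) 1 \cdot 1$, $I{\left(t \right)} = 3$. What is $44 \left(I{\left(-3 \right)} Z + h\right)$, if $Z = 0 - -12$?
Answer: $10208$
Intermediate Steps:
$Z = 12$ ($Z = 0 + 12 = 12$)
$o = -8$ ($o = -7 + \left(-1\right) 1 \cdot 1 = -7 - 1 = -8$)
$h = 196$ ($h = \left(-8 - 6\right)^{2} = \left(-14\right)^{2} = 196$)
$44 \left(I{\left(-3 \right)} Z + h\right) = 44 \left(3 \cdot 12 + 196\right) = 44 \left(36 + 196\right) = 44 \cdot 232 = 10208$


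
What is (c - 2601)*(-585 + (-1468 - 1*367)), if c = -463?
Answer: 7414880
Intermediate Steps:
(c - 2601)*(-585 + (-1468 - 1*367)) = (-463 - 2601)*(-585 + (-1468 - 1*367)) = -3064*(-585 + (-1468 - 367)) = -3064*(-585 - 1835) = -3064*(-2420) = 7414880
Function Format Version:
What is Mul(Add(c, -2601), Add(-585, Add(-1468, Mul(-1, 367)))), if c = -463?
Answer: 7414880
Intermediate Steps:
Mul(Add(c, -2601), Add(-585, Add(-1468, Mul(-1, 367)))) = Mul(Add(-463, -2601), Add(-585, Add(-1468, Mul(-1, 367)))) = Mul(-3064, Add(-585, Add(-1468, -367))) = Mul(-3064, Add(-585, -1835)) = Mul(-3064, -2420) = 7414880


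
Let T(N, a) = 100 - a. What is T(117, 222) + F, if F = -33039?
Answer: -33161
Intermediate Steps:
T(117, 222) + F = (100 - 1*222) - 33039 = (100 - 222) - 33039 = -122 - 33039 = -33161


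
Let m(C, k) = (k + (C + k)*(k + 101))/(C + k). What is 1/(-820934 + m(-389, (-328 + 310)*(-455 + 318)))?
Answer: -2077/1699745793 ≈ -1.2219e-6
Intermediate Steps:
m(C, k) = (k + (101 + k)*(C + k))/(C + k) (m(C, k) = (k + (C + k)*(101 + k))/(C + k) = (k + (101 + k)*(C + k))/(C + k))
1/(-820934 + m(-389, (-328 + 310)*(-455 + 318))) = 1/(-820934 + (((-328 + 310)*(-455 + 318))**2 + 101*(-389) + 102*((-328 + 310)*(-455 + 318)) - 389*(-328 + 310)*(-455 + 318))/(-389 + (-328 + 310)*(-455 + 318))) = 1/(-820934 + ((-18*(-137))**2 - 39289 + 102*(-18*(-137)) - (-7002)*(-137))/(-389 - 18*(-137))) = 1/(-820934 + (2466**2 - 39289 + 102*2466 - 389*2466)/(-389 + 2466)) = 1/(-820934 + (6081156 - 39289 + 251532 - 959274)/2077) = 1/(-820934 + (1/2077)*5334125) = 1/(-820934 + 5334125/2077) = 1/(-1699745793/2077) = -2077/1699745793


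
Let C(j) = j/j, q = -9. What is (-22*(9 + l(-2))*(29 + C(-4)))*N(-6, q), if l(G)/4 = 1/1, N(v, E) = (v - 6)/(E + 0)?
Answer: -11440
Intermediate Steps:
C(j) = 1
N(v, E) = (-6 + v)/E
l(G) = 4 (l(G) = 4/1 = 4*1 = 4)
(-22*(9 + l(-2))*(29 + C(-4)))*N(-6, q) = (-22*(9 + 4)*(29 + 1))*((-6 - 6)/(-9)) = (-286*30)*(-⅑*(-12)) = -22*390*(4/3) = -8580*4/3 = -11440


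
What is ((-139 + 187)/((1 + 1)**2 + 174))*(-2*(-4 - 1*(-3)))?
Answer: 48/89 ≈ 0.53933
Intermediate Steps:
((-139 + 187)/((1 + 1)**2 + 174))*(-2*(-4 - 1*(-3))) = (48/(2**2 + 174))*(-2*(-4 + 3)) = (48/(4 + 174))*(-2*(-1)) = (48/178)*2 = (48*(1/178))*2 = (24/89)*2 = 48/89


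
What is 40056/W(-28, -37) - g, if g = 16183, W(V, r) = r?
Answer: -638827/37 ≈ -17266.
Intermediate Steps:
40056/W(-28, -37) - g = 40056/(-37) - 1*16183 = 40056*(-1/37) - 16183 = -40056/37 - 16183 = -638827/37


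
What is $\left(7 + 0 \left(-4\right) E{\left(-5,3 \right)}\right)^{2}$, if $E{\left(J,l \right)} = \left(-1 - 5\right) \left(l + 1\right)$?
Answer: $49$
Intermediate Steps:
$E{\left(J,l \right)} = -6 - 6 l$ ($E{\left(J,l \right)} = - 6 \left(1 + l\right) = -6 - 6 l$)
$\left(7 + 0 \left(-4\right) E{\left(-5,3 \right)}\right)^{2} = \left(7 + 0 \left(-4\right) \left(-6 - 18\right)\right)^{2} = \left(7 + 0 \left(-6 - 18\right)\right)^{2} = \left(7 + 0 \left(-24\right)\right)^{2} = \left(7 + 0\right)^{2} = 7^{2} = 49$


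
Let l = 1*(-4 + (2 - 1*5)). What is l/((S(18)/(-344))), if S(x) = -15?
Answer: -2408/15 ≈ -160.53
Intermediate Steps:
l = -7 (l = 1*(-4 + (2 - 5)) = 1*(-4 - 3) = 1*(-7) = -7)
l/((S(18)/(-344))) = -7/(-15/(-344)) = -7/(-15*(-1/344)) = -7/(15/344) = (344/15)*(-7) = -2408/15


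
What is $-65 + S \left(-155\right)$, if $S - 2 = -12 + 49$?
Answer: $-6110$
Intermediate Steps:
$S = 39$ ($S = 2 + \left(-12 + 49\right) = 2 + 37 = 39$)
$-65 + S \left(-155\right) = -65 + 39 \left(-155\right) = -65 - 6045 = -6110$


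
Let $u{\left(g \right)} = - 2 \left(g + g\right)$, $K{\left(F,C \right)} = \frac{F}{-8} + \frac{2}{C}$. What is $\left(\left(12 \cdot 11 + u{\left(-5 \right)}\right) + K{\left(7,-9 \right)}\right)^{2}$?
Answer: $\frac{118048225}{5184} \approx 22772.0$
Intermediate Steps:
$K{\left(F,C \right)} = \frac{2}{C} - \frac{F}{8}$ ($K{\left(F,C \right)} = F \left(- \frac{1}{8}\right) + \frac{2}{C} = - \frac{F}{8} + \frac{2}{C} = \frac{2}{C} - \frac{F}{8}$)
$u{\left(g \right)} = - 4 g$ ($u{\left(g \right)} = - 2 \cdot 2 g = - 4 g$)
$\left(\left(12 \cdot 11 + u{\left(-5 \right)}\right) + K{\left(7,-9 \right)}\right)^{2} = \left(\left(12 \cdot 11 - -20\right) + \left(\frac{2}{-9} - \frac{7}{8}\right)\right)^{2} = \left(\left(132 + 20\right) + \left(2 \left(- \frac{1}{9}\right) - \frac{7}{8}\right)\right)^{2} = \left(152 - \frac{79}{72}\right)^{2} = \left(\frac{10865}{72}\right)^{2} = \frac{118048225}{5184}$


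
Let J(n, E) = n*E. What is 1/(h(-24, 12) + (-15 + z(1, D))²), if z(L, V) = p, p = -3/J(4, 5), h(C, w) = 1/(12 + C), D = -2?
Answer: 1200/275327 ≈ 0.0043585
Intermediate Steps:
J(n, E) = E*n
p = -3/20 (p = -3/(5*4) = -3/20 ≈ -0.15000)
z(L, V) = -3/20
1/(h(-24, 12) + (-15 + z(1, D))²) = 1/(1/(12 - 24) + (-15 - 3/20)²) = 1/(1/(-12) + (-303/20)²) = 1/(-1/12 + 91809/400) = 1/(275327/1200) = 1200/275327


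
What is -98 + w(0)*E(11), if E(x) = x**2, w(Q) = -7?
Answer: -945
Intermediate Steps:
-98 + w(0)*E(11) = -98 - 7*11**2 = -98 - 7*121 = -98 - 847 = -945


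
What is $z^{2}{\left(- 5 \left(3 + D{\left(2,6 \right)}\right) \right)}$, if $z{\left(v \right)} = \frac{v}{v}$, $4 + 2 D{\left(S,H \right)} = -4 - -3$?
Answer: $1$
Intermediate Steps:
$D{\left(S,H \right)} = - \frac{5}{2}$ ($D{\left(S,H \right)} = -2 + \frac{-4 - -3}{2} = -2 + \frac{-4 + 3}{2} = -2 + \frac{1}{2} \left(-1\right) = -2 - \frac{1}{2} = - \frac{5}{2}$)
$z{\left(v \right)} = 1$
$z^{2}{\left(- 5 \left(3 + D{\left(2,6 \right)}\right) \right)} = 1^{2} = 1$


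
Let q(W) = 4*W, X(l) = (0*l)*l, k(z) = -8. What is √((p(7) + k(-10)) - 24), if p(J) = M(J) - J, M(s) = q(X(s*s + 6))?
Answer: I*√39 ≈ 6.245*I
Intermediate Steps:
X(l) = 0 (X(l) = 0*l = 0)
M(s) = 0 (M(s) = 4*0 = 0)
p(J) = -J (p(J) = 0 - J = -J)
√((p(7) + k(-10)) - 24) = √((-1*7 - 8) - 24) = √((-7 - 8) - 24) = √(-15 - 24) = √(-39) = I*√39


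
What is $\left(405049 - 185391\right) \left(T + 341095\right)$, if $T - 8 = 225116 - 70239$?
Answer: $108945974840$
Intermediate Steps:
$T = 154885$ ($T = 8 + \left(225116 - 70239\right) = 8 + 154877 = 154885$)
$\left(405049 - 185391\right) \left(T + 341095\right) = \left(405049 - 185391\right) \left(154885 + 341095\right) = \left(405049 - 185391\right) 495980 = 219658 \cdot 495980 = 108945974840$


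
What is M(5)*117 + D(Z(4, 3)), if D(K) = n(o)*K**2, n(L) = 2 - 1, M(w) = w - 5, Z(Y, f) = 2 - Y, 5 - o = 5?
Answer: 4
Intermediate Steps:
o = 0 (o = 5 - 1*5 = 5 - 5 = 0)
M(w) = -5 + w
n(L) = 1
D(K) = K**2 (D(K) = 1*K**2 = K**2)
M(5)*117 + D(Z(4, 3)) = (-5 + 5)*117 + (2 - 1*4)**2 = 0*117 + (2 - 4)**2 = 0 + (-2)**2 = 0 + 4 = 4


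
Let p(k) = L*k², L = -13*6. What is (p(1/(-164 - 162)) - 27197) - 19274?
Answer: -2469376037/53138 ≈ -46471.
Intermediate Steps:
L = -78
p(k) = -78*k²
(p(1/(-164 - 162)) - 27197) - 19274 = (-78/(-164 - 162)² - 27197) - 19274 = (-78*(1/(-326))² - 27197) - 19274 = (-78*(-1/326)² - 27197) - 19274 = (-78*1/106276 - 27197) - 19274 = (-39/53138 - 27197) - 19274 = -1445194225/53138 - 19274 = -2469376037/53138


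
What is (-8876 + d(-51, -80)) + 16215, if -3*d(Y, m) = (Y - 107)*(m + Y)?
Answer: 1319/3 ≈ 439.67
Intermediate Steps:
d(Y, m) = -(-107 + Y)*(Y + m)/3 (d(Y, m) = -(Y - 107)*(m + Y)/3 = -(-107 + Y)*(Y + m)/3)
(-8876 + d(-51, -80)) + 16215 = (-8876 + (-⅓*(-51)² + (107/3)*(-51) + (107/3)*(-80) - ⅓*(-51)*(-80))) + 16215 = (-8876 + (-⅓*2601 - 1819 - 8560/3 - 1360)) + 16215 = (-8876 + (-867 - 1819 - 8560/3 - 1360)) + 16215 = (-8876 - 20698/3) + 16215 = -47326/3 + 16215 = 1319/3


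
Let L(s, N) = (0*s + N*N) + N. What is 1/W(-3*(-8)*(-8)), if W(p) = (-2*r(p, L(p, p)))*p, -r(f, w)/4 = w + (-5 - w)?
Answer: 1/7680 ≈ 0.00013021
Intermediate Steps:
L(s, N) = N + N² (L(s, N) = (0 + N²) + N = N² + N = N + N²)
r(f, w) = 20 (r(f, w) = -4*(w + (-5 - w)) = -4*(-5) = 20)
W(p) = -40*p (W(p) = (-2*20)*p = -40*p)
1/W(-3*(-8)*(-8)) = 1/(-40*(-3*(-8))*(-8)) = 1/(-960*(-8)) = 1/(-40*(-192)) = 1/7680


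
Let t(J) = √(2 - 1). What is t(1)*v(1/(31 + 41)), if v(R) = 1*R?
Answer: 1/72 ≈ 0.013889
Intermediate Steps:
v(R) = R
t(J) = 1 (t(J) = √1 = 1)
t(1)*v(1/(31 + 41)) = 1/(31 + 41) = 1/72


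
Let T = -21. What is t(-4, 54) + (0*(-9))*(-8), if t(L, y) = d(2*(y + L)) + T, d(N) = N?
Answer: 79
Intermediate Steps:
t(L, y) = -21 + 2*L + 2*y (t(L, y) = 2*(y + L) - 21 = 2*(L + y) - 21 = (2*L + 2*y) - 21 = -21 + 2*L + 2*y)
t(-4, 54) + (0*(-9))*(-8) = (-21 + 2*(-4) + 2*54) + (0*(-9))*(-8) = (-21 - 8 + 108) + 0*(-8) = 79 + 0 = 79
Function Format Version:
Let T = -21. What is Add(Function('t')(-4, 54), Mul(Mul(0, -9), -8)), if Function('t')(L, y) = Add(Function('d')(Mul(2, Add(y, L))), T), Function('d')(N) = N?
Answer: 79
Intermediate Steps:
Function('t')(L, y) = Add(-21, Mul(2, L), Mul(2, y)) (Function('t')(L, y) = Add(Mul(2, Add(y, L)), -21) = Add(Mul(2, Add(L, y)), -21) = Add(Add(Mul(2, L), Mul(2, y)), -21) = Add(-21, Mul(2, L), Mul(2, y)))
Add(Function('t')(-4, 54), Mul(Mul(0, -9), -8)) = Add(Add(-21, Mul(2, -4), Mul(2, 54)), Mul(Mul(0, -9), -8)) = Add(Add(-21, -8, 108), Mul(0, -8)) = Add(79, 0) = 79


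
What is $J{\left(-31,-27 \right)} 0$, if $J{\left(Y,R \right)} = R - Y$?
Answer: $0$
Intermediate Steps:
$J{\left(-31,-27 \right)} 0 = \left(-27 - -31\right) 0 = \left(-27 + 31\right) 0 = 4 \cdot 0 = 0$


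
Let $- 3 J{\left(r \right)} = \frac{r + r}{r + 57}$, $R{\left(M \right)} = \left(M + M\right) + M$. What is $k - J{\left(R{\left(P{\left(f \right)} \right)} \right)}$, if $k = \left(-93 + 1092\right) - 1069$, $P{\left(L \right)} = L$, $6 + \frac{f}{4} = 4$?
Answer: $- \frac{2326}{33} \approx -70.485$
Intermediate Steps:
$f = -8$ ($f = -24 + 4 \cdot 4 = -24 + 16 = -8$)
$k = -70$ ($k = 999 - 1069 = -70$)
$R{\left(M \right)} = 3 M$ ($R{\left(M \right)} = 2 M + M = 3 M$)
$J{\left(r \right)} = - \frac{2 r}{3 \left(57 + r\right)}$ ($J{\left(r \right)} = - \frac{\left(r + r\right) \frac{1}{r + 57}}{3} = - \frac{2 r \frac{1}{57 + r}}{3} = - \frac{2 r}{3 \left(57 + r\right)}$)
$k - J{\left(R{\left(P{\left(f \right)} \right)} \right)} = -70 - - \frac{2 \cdot 3 \left(-8\right)}{171 + 3 \cdot 3 \left(-8\right)} = -70 - \left(-2\right) \left(-24\right) \frac{1}{171 + 3 \left(-24\right)} = -70 - \left(-2\right) \left(-24\right) \frac{1}{171 - 72} = -70 - \left(-2\right) \left(-24\right) \frac{1}{99} = -70 - \frac{16}{33} = - \frac{2326}{33}$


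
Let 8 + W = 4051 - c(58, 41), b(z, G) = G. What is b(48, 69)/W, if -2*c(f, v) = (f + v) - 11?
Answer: 69/4087 ≈ 0.016883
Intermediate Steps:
c(f, v) = 11/2 - f/2 - v/2 (c(f, v) = -((f + v) - 11)/2 = -(-11 + f + v)/2 = 11/2 - f/2 - v/2)
W = 4087 (W = -8 + (4051 - (11/2 - 1/2*58 - 1/2*41)) = -8 + (4051 - (11/2 - 29 - 41/2)) = -8 + (4051 - 1*(-44)) = -8 + (4051 + 44) = -8 + 4095 = 4087)
b(48, 69)/W = 69/4087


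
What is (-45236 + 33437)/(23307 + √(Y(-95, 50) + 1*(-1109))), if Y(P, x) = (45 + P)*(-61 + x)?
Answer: -274999293/543216808 + 11799*I*√559/543216808 ≈ -0.50624 + 0.00051354*I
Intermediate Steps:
Y(P, x) = (-61 + x)*(45 + P)
(-45236 + 33437)/(23307 + √(Y(-95, 50) + 1*(-1109))) = (-45236 + 33437)/(23307 + √((-2745 - 61*(-95) + 45*50 - 95*50) + 1*(-1109))) = -11799/(23307 + √((-2745 + 5795 + 2250 - 4750) - 1109)) = -11799/(23307 + √(550 - 1109)) = -11799/(23307 + √(-559)) = -11799/(23307 + I*√559)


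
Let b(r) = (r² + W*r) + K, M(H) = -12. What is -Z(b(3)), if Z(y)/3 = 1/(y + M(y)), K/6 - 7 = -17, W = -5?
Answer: 1/26 ≈ 0.038462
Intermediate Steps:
K = -60 (K = 42 + 6*(-17) = 42 - 102 = -60)
b(r) = -60 + r² - 5*r (b(r) = (r² - 5*r) - 60 = -60 + r² - 5*r)
Z(y) = 3/(-12 + y) (Z(y) = 3/(y - 12) = 3/(-12 + y))
-Z(b(3)) = -3/(-12 + (-60 + 3² - 5*3)) = -3/(-12 + (-60 + 9 - 15)) = -3/(-12 - 66) = -3/(-78) = -3*(-1)/78 = -1*(-1/26) = 1/26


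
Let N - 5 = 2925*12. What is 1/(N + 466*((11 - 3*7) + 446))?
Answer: 1/238281 ≈ 4.1967e-6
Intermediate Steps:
N = 35105 (N = 5 + 2925*12 = 5 + 35100 = 35105)
1/(N + 466*((11 - 3*7) + 446)) = 1/(35105 + 466*((11 - 3*7) + 446)) = 1/(35105 + 466*((11 - 21) + 446)) = 1/(35105 + 466*(-10 + 446)) = 1/(35105 + 466*436) = 1/(35105 + 203176) = 1/238281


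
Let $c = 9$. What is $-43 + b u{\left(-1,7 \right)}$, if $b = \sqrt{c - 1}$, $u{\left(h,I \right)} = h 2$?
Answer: $-43 - 4 \sqrt{2} \approx -48.657$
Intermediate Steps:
$u{\left(h,I \right)} = 2 h$
$b = 2 \sqrt{2}$ ($b = \sqrt{9 - 1} = \sqrt{8} = 2 \sqrt{2} \approx 2.8284$)
$-43 + b u{\left(-1,7 \right)} = -43 + 2 \sqrt{2} \cdot 2 \left(-1\right) = -43 + 2 \sqrt{2} \left(-2\right) = -43 - 4 \sqrt{2}$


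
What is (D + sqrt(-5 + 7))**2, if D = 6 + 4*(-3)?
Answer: (6 - sqrt(2))**2 ≈ 21.029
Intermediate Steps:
D = -6 (D = 6 - 12 = -6)
(D + sqrt(-5 + 7))**2 = (-6 + sqrt(-5 + 7))**2 = (-6 + sqrt(2))**2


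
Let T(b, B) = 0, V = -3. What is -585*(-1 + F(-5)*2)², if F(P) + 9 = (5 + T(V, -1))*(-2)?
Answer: -889785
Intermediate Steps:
F(P) = -19 (F(P) = -9 + (5 + 0)*(-2) = -9 + 5*(-2) = -9 - 10 = -19)
-585*(-1 + F(-5)*2)² = -585*(-1 - 19*2)² = -585*(-1 - 38)² = -585*(-39)² = -585*1521 = -889785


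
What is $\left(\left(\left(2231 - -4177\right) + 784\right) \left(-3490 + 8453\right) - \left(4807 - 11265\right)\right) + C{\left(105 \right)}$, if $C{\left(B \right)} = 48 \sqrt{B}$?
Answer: $35700354 + 48 \sqrt{105} \approx 3.5701 \cdot 10^{7}$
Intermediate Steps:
$\left(\left(\left(2231 - -4177\right) + 784\right) \left(-3490 + 8453\right) - \left(4807 - 11265\right)\right) + C{\left(105 \right)} = \left(\left(\left(2231 - -4177\right) + 784\right) \left(-3490 + 8453\right) - \left(4807 - 11265\right)\right) + 48 \sqrt{105} = \left(\left(\left(2231 + 4177\right) + 784\right) 4963 - \left(4807 - 11265\right)\right) + 48 \sqrt{105} = \left(\left(6408 + 784\right) 4963 - -6458\right) + 48 \sqrt{105} = \left(7192 \cdot 4963 + 6458\right) + 48 \sqrt{105} = \left(35693896 + 6458\right) + 48 \sqrt{105} = 35700354 + 48 \sqrt{105}$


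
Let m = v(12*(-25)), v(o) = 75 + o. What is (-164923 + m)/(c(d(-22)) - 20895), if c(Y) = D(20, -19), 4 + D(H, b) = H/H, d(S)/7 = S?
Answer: 82574/10449 ≈ 7.9026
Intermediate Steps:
d(S) = 7*S
m = -225 (m = 75 + 12*(-25) = 75 - 300 = -225)
D(H, b) = -3 (D(H, b) = -4 + H/H = -4 + 1 = -3)
c(Y) = -3
(-164923 + m)/(c(d(-22)) - 20895) = (-164923 - 225)/(-3 - 20895) = -165148/(-20898) = -165148*(-1/20898) = 82574/10449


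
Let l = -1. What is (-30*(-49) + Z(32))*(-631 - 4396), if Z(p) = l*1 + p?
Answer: -7545527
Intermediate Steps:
Z(p) = -1 + p (Z(p) = -1*1 + p = -1 + p)
(-30*(-49) + Z(32))*(-631 - 4396) = (-30*(-49) + (-1 + 32))*(-631 - 4396) = (1470 + 31)*(-5027) = 1501*(-5027) = -7545527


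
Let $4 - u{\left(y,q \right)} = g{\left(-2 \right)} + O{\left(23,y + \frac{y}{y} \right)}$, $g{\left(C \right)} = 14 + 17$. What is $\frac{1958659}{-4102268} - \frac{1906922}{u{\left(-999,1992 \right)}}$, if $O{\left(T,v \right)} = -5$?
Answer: $\frac{3911331004299}{45124948} \approx 86678.0$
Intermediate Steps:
$g{\left(C \right)} = 31$
$u{\left(y,q \right)} = -22$ ($u{\left(y,q \right)} = 4 - \left(31 - 5\right) = 4 - 26 = -22$)
$\frac{1958659}{-4102268} - \frac{1906922}{u{\left(-999,1992 \right)}} = \frac{1958659}{-4102268} - \frac{1906922}{-22} = 1958659 \left(- \frac{1}{4102268}\right) - - \frac{953461}{11} = - \frac{1958659}{4102268} + \frac{953461}{11} = \frac{3911331004299}{45124948}$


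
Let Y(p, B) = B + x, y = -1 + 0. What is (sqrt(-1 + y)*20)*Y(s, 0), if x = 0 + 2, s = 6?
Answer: 40*I*sqrt(2) ≈ 56.569*I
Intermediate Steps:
x = 2
y = -1
Y(p, B) = 2 + B (Y(p, B) = B + 2 = 2 + B)
(sqrt(-1 + y)*20)*Y(s, 0) = (sqrt(-1 - 1)*20)*(2 + 0) = (sqrt(-2)*20)*2 = ((I*sqrt(2))*20)*2 = (20*I*sqrt(2))*2 = 40*I*sqrt(2)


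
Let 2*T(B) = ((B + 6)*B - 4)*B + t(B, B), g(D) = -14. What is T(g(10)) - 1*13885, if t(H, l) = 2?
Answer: -14640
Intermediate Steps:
T(B) = 1 + B*(-4 + B*(6 + B))/2 (T(B) = (((B + 6)*B - 4)*B + 2)/2 = (((6 + B)*B - 4)*B + 2)/2 = ((B*(6 + B) - 4)*B + 2)/2 = ((-4 + B*(6 + B))*B + 2)/2 = (B*(-4 + B*(6 + B)) + 2)/2 = (2 + B*(-4 + B*(6 + B)))/2 = 1 + B*(-4 + B*(6 + B))/2)
T(g(10)) - 1*13885 = (1 + (1/2)*(-14)**3 - 2*(-14) + 3*(-14)**2) - 1*13885 = (1 + (1/2)*(-2744) + 28 + 3*196) - 13885 = (1 - 1372 + 28 + 588) - 13885 = -755 - 13885 = -14640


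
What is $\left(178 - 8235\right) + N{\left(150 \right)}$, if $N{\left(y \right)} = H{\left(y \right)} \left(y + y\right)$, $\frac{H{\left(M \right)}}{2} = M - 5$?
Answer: $78943$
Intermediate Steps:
$H{\left(M \right)} = -10 + 2 M$ ($H{\left(M \right)} = 2 \left(M - 5\right) = 2 \left(-5 + M\right) = -10 + 2 M$)
$N{\left(y \right)} = 2 y \left(-10 + 2 y\right)$ ($N{\left(y \right)} = \left(-10 + 2 y\right) \left(y + y\right) = \left(-10 + 2 y\right) 2 y = 2 y \left(-10 + 2 y\right)$)
$\left(178 - 8235\right) + N{\left(150 \right)} = \left(178 - 8235\right) + 4 \cdot 150 \left(-5 + 150\right) = -8057 + 4 \cdot 150 \cdot 145 = -8057 + 87000 = 78943$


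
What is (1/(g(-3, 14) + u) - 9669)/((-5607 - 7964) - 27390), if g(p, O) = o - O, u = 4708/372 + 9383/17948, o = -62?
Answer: 1013883813945/4295131506089 ≈ 0.23605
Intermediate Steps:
u = 21997415/1669164 (u = 4708*(1/372) + 9383*(1/17948) = 1177/93 + 9383/17948 = 21997415/1669164 ≈ 13.179)
g(p, O) = -62 - O
(1/(g(-3, 14) + u) - 9669)/((-5607 - 7964) - 27390) = (1/((-62 - 1*14) + 21997415/1669164) - 9669)/((-5607 - 7964) - 27390) = (1/((-62 - 14) + 21997415/1669164) - 9669)/(-13571 - 27390) = (1/(-76 + 21997415/1669164) - 9669)/(-40961) = (1/(-104859049/1669164) - 9669)*(-1/40961) = (-1669164/104859049 - 9669)*(-1/40961) = -1013883813945/104859049*(-1/40961) = 1013883813945/4295131506089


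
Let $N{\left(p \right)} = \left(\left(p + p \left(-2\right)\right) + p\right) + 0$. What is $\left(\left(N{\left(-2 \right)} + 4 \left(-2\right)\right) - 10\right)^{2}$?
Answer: $324$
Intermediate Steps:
$N{\left(p \right)} = 0$ ($N{\left(p \right)} = \left(\left(p - 2 p\right) + p\right) + 0 = \left(- p + p\right) + 0 = 0 + 0 = 0$)
$\left(\left(N{\left(-2 \right)} + 4 \left(-2\right)\right) - 10\right)^{2} = \left(\left(0 + 4 \left(-2\right)\right) - 10\right)^{2} = \left(\left(0 - 8\right) - 10\right)^{2} = \left(-8 - 10\right)^{2} = \left(-18\right)^{2} = 324$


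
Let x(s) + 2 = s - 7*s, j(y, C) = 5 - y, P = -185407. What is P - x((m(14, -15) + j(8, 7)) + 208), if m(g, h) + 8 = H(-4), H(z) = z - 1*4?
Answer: -184271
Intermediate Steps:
H(z) = -4 + z (H(z) = z - 4 = -4 + z)
m(g, h) = -16 (m(g, h) = -8 + (-4 - 4) = -8 - 8 = -16)
x(s) = -2 - 6*s (x(s) = -2 + (s - 7*s) = -2 - 6*s)
P - x((m(14, -15) + j(8, 7)) + 208) = -185407 - (-2 - 6*((-16 + (5 - 1*8)) + 208)) = -185407 - (-2 - 6*((-16 + (5 - 8)) + 208)) = -185407 - (-2 - 6*((-16 - 3) + 208)) = -185407 - (-2 - 6*(-19 + 208)) = -185407 - (-2 - 6*189) = -185407 - (-2 - 1134) = -185407 - 1*(-1136) = -185407 + 1136 = -184271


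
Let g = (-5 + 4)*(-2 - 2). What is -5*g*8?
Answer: -160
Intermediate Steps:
g = 4 (g = -1*(-4) = 4)
-5*g*8 = -5*4*8 = -20*8 = -160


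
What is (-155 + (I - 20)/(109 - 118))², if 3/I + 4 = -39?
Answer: 3495410884/149769 ≈ 23339.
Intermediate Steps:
I = -3/43 (I = 3/(-4 - 39) = 3/(-43) = 3*(-1/43) = -3/43 ≈ -0.069767)
(-155 + (I - 20)/(109 - 118))² = (-155 + (-3/43 - 20)/(109 - 118))² = (-155 - 863/43/(-9))² = (-155 - 863/43*(-⅑))² = (-155 + 863/387)² = (-59122/387)² = 3495410884/149769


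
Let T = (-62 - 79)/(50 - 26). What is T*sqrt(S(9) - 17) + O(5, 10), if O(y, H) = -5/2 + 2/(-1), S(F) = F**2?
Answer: -103/2 ≈ -51.500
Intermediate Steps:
O(y, H) = -9/2 (O(y, H) = -5*1/2 + 2*(-1) = -5/2 - 2 = -9/2)
T = -47/8 (T = -141/24 = -141*1/24 = -47/8 ≈ -5.8750)
T*sqrt(S(9) - 17) + O(5, 10) = -47*sqrt(9**2 - 17)/8 - 9/2 = -47*sqrt(81 - 17)/8 - 9/2 = -47*sqrt(64)/8 - 9/2 = -47/8*8 - 9/2 = -47 - 9/2 = -103/2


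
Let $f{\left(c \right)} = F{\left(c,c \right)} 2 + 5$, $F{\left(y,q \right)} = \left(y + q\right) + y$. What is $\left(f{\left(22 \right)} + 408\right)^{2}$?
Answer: $297025$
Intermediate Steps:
$F{\left(y,q \right)} = q + 2 y$ ($F{\left(y,q \right)} = \left(q + y\right) + y = q + 2 y$)
$f{\left(c \right)} = 5 + 6 c$ ($f{\left(c \right)} = \left(c + 2 c\right) 2 + 5 = 3 c 2 + 5 = 6 c + 5 = 5 + 6 c$)
$\left(f{\left(22 \right)} + 408\right)^{2} = \left(\left(5 + 6 \cdot 22\right) + 408\right)^{2} = \left(\left(5 + 132\right) + 408\right)^{2} = \left(137 + 408\right)^{2} = 545^{2} = 297025$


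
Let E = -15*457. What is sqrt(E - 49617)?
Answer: 2*I*sqrt(14118) ≈ 237.64*I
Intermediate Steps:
E = -6855
sqrt(E - 49617) = sqrt(-6855 - 49617) = sqrt(-56472) = 2*I*sqrt(14118)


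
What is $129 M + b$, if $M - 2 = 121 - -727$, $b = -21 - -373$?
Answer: $110002$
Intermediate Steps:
$b = 352$ ($b = -21 + 373 = 352$)
$M = 850$ ($M = 2 + \left(121 - -727\right) = 2 + \left(121 + 727\right) = 2 + 848 = 850$)
$129 M + b = 129 \cdot 850 + 352 = 109650 + 352 = 110002$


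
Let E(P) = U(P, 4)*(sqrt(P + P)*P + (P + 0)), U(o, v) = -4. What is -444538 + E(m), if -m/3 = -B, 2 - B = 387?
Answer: -439918 + 4620*I*sqrt(2310) ≈ -4.3992e+5 + 2.2205e+5*I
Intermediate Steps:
B = -385 (B = 2 - 1*387 = 2 - 387 = -385)
m = -1155 (m = -(-3)*(-385) = -3*385 = -1155)
E(P) = -4*P - 4*sqrt(2)*P**(3/2) (E(P) = -4*(sqrt(P + P)*P + (P + 0)) = -4*(sqrt(2*P)*P + P) = -4*((sqrt(2)*sqrt(P))*P + P) = -4*(sqrt(2)*P**(3/2) + P) = -4*(P + sqrt(2)*P**(3/2)) = -4*P - 4*sqrt(2)*P**(3/2))
-444538 + E(m) = -444538 + (-4*(-1155) - 4*sqrt(2)*(-1155)**(3/2)) = -444538 + (4620 - 4*sqrt(2)*(-1155*I*sqrt(1155))) = -444538 + (4620 + 4620*I*sqrt(2310)) = -439918 + 4620*I*sqrt(2310)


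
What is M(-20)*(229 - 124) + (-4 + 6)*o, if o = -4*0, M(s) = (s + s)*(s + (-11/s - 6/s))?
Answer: 80430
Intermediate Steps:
M(s) = 2*s*(s - 17/s) (M(s) = (2*s)*(s - 17/s) = 2*s*(s - 17/s))
o = 0
M(-20)*(229 - 124) + (-4 + 6)*o = (-34 + 2*(-20)²)*(229 - 124) + (-4 + 6)*0 = (-34 + 2*400)*105 + 2*0 = (-34 + 800)*105 + 0 = 766*105 + 0 = 80430 + 0 = 80430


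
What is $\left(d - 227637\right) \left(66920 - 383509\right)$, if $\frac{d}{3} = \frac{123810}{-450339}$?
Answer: $\frac{10818288338665899}{150113} \approx 7.2068 \cdot 10^{10}$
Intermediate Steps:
$d = - \frac{123810}{150113}$ ($d = 3 \frac{123810}{-450339} = 3 \cdot 123810 \left(- \frac{1}{450339}\right) = 3 \left(- \frac{41270}{150113}\right) = - \frac{123810}{150113} \approx -0.82478$)
$\left(d - 227637\right) \left(66920 - 383509\right) = \left(- \frac{123810}{150113} - 227637\right) \left(66920 - 383509\right) = \left(- \frac{34171396791}{150113}\right) \left(-316589\right) = \frac{10818288338665899}{150113}$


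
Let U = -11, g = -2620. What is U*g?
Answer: 28820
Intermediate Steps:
U*g = -11*(-2620) = 28820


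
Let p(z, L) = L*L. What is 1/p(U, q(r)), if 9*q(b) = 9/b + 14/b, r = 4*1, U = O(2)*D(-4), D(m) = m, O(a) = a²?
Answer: 1296/529 ≈ 2.4499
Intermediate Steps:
U = -16 (U = 2²*(-4) = 4*(-4) = -16)
r = 4
q(b) = 23/(9*b) (q(b) = (9/b + 14/b)/9 = (23/b)/9 = 23/(9*b))
p(z, L) = L²
1/p(U, q(r)) = 1/(((23/9)/4)²) = 1/(((23/9)*(¼))²) = 1/((23/36)²) = 1/(529/1296) = 1296/529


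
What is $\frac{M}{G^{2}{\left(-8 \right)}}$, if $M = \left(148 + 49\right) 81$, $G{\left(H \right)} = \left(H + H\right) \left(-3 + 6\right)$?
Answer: $\frac{1773}{256} \approx 6.9258$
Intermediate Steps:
$G{\left(H \right)} = 6 H$ ($G{\left(H \right)} = 2 H 3 = 6 H$)
$M = 15957$ ($M = 197 \cdot 81 = 15957$)
$\frac{M}{G^{2}{\left(-8 \right)}} = \frac{15957}{\left(6 \left(-8\right)\right)^{2}} = \frac{15957}{\left(-48\right)^{2}} = \frac{15957}{2304} = 15957 \cdot \frac{1}{2304} = \frac{1773}{256}$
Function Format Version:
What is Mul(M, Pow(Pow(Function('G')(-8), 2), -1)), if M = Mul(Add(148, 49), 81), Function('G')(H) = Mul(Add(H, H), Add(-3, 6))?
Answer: Rational(1773, 256) ≈ 6.9258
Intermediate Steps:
Function('G')(H) = Mul(6, H) (Function('G')(H) = Mul(Mul(2, H), 3) = Mul(6, H))
M = 15957 (M = Mul(197, 81) = 15957)
Mul(M, Pow(Pow(Function('G')(-8), 2), -1)) = Mul(15957, Pow(Pow(Mul(6, -8), 2), -1)) = Mul(15957, Pow(Pow(-48, 2), -1)) = Mul(15957, Pow(2304, -1)) = Mul(15957, Rational(1, 2304)) = Rational(1773, 256)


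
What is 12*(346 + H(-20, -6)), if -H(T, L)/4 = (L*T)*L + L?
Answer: 39000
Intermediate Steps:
H(T, L) = -4*L - 4*T*L² (H(T, L) = -4*((L*T)*L + L) = -4*(T*L² + L) = -4*(L + T*L²) = -4*L - 4*T*L²)
12*(346 + H(-20, -6)) = 12*(346 - 4*(-6)*(1 - 6*(-20))) = 12*(346 - 4*(-6)*(1 + 120)) = 12*(346 - 4*(-6)*121) = 12*(346 + 2904) = 12*3250 = 39000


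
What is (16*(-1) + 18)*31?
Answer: 62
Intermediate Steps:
(16*(-1) + 18)*31 = (-16 + 18)*31 = 2*31 = 62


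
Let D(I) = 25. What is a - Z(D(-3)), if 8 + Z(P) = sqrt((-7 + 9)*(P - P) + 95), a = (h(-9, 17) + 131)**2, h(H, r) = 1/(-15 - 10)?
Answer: 10724076/625 - sqrt(95) ≈ 17149.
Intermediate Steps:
h(H, r) = -1/25 (h(H, r) = 1/(-25) = -1/25)
a = 10719076/625 (a = (-1/25 + 131)**2 = (3274/25)**2 = 10719076/625 ≈ 17151.)
Z(P) = -8 + sqrt(95) (Z(P) = -8 + sqrt((-7 + 9)*(P - P) + 95) = -8 + sqrt(2*0 + 95) = -8 + sqrt(0 + 95) = -8 + sqrt(95))
a - Z(D(-3)) = 10719076/625 - (-8 + sqrt(95)) = 10719076/625 + (8 - sqrt(95)) = 10724076/625 - sqrt(95)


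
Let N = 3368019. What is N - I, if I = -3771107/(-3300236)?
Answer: 11115253781377/3300236 ≈ 3.3680e+6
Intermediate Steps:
I = 3771107/3300236 (I = -3771107*(-1/3300236) = 3771107/3300236 ≈ 1.1427)
N - I = 3368019 - 1*3771107/3300236 = 3368019 - 3771107/3300236 = 11115253781377/3300236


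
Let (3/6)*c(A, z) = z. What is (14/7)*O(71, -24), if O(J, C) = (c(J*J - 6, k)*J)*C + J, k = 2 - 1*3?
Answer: 6958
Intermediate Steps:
k = -1 (k = 2 - 3 = -1)
c(A, z) = 2*z
O(J, C) = J - 2*C*J (O(J, C) = ((2*(-1))*J)*C + J = (-2*J)*C + J = -2*C*J + J = J - 2*C*J)
(14/7)*O(71, -24) = (14/7)*(71*(1 - 2*(-24))) = (14*(1/7))*(71*(1 + 48)) = 2*(71*49) = 2*3479 = 6958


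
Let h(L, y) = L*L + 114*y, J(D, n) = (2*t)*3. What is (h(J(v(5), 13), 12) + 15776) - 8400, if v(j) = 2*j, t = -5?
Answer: 9644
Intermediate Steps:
J(D, n) = -30 (J(D, n) = (2*(-5))*3 = -10*3 = -30)
h(L, y) = L**2 + 114*y
(h(J(v(5), 13), 12) + 15776) - 8400 = (((-30)**2 + 114*12) + 15776) - 8400 = ((900 + 1368) + 15776) - 8400 = (2268 + 15776) - 8400 = 18044 - 8400 = 9644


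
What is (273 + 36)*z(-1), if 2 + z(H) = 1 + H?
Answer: -618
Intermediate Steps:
z(H) = -1 + H (z(H) = -2 + (1 + H) = -1 + H)
(273 + 36)*z(-1) = (273 + 36)*(-1 - 1) = 309*(-2) = -618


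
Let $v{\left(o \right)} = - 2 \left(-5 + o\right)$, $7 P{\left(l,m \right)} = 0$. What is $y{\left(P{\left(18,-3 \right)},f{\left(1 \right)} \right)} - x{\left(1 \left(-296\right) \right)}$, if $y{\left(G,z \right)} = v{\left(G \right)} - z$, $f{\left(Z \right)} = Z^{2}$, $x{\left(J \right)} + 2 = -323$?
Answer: $334$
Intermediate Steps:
$P{\left(l,m \right)} = 0$ ($P{\left(l,m \right)} = \frac{1}{7} \cdot 0 = 0$)
$v{\left(o \right)} = 10 - 2 o$
$x{\left(J \right)} = -325$ ($x{\left(J \right)} = -2 - 323 = -325$)
$y{\left(G,z \right)} = 10 - z - 2 G$ ($y{\left(G,z \right)} = \left(10 - 2 G\right) - z = 10 - z - 2 G$)
$y{\left(P{\left(18,-3 \right)},f{\left(1 \right)} \right)} - x{\left(1 \left(-296\right) \right)} = \left(10 - 1^{2} - 0\right) - -325 = \left(10 - 1 + 0\right) + 325 = 9 + 325 = 334$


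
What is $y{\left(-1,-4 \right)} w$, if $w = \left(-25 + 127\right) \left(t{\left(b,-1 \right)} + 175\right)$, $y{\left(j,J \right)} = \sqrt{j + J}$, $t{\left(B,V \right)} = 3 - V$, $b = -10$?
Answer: $18258 i \sqrt{5} \approx 40826.0 i$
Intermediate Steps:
$y{\left(j,J \right)} = \sqrt{J + j}$
$w = 18258$ ($w = \left(-25 + 127\right) \left(\left(3 - -1\right) + 175\right) = 102 \left(\left(3 + 1\right) + 175\right) = 102 \left(4 + 175\right) = 102 \cdot 179 = 18258$)
$y{\left(-1,-4 \right)} w = \sqrt{-4 - 1} \cdot 18258 = \sqrt{-5} \cdot 18258 = i \sqrt{5} \cdot 18258 = 18258 i \sqrt{5}$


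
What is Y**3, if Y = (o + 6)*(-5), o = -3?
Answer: -3375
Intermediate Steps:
Y = -15 (Y = (-3 + 6)*(-5) = 3*(-5) = -15)
Y**3 = (-15)**3 = -3375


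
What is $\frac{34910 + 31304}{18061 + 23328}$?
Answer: $\frac{66214}{41389} \approx 1.5998$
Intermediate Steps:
$\frac{34910 + 31304}{18061 + 23328} = \frac{66214}{41389}$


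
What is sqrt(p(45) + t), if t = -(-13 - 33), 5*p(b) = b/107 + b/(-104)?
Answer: sqrt(1423997302)/5564 ≈ 6.7822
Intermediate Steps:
p(b) = -3*b/55640 (p(b) = (b/107 + b/(-104))/5 = (b*(1/107) + b*(-1/104))/5 = (b/107 - b/104)/5 = (-3*b/11128)/5 = -3*b/55640)
t = 46 (t = -1*(-46) = 46)
sqrt(p(45) + t) = sqrt(-3/55640*45 + 46) = sqrt(-27/11128 + 46) = sqrt(511861/11128) = sqrt(1423997302)/5564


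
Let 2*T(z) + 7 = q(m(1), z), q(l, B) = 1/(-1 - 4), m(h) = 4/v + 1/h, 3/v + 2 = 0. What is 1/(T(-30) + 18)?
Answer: 5/72 ≈ 0.069444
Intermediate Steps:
v = -3/2 (v = 3/(-2 + 0) = 3/(-2) = 3*(-½) = -3/2 ≈ -1.5000)
m(h) = -8/3 + 1/h (m(h) = 4/(-3/2) + 1/h = 4*(-⅔) + 1/h = -8/3 + 1/h)
q(l, B) = -⅕ (q(l, B) = 1/(-5) = -⅕)
T(z) = -18/5 (T(z) = -7/2 + (½)*(-⅕) = -7/2 - ⅒ = -18/5)
1/(T(-30) + 18) = 1/(-18/5 + 18) = 1/(72/5) = 5/72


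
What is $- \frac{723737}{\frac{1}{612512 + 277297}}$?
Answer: $-643987696233$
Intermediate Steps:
$- \frac{723737}{\frac{1}{612512 + 277297}} = - \frac{723737}{\frac{1}{889809}} = - 723737 \frac{1}{\frac{1}{889809}} = \left(-723737\right) 889809 = -643987696233$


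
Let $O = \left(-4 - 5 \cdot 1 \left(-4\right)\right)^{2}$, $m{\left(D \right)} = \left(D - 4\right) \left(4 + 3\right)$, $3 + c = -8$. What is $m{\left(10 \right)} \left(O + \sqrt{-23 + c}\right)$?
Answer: $10752 + 42 i \sqrt{34} \approx 10752.0 + 244.9 i$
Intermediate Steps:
$c = -11$ ($c = -3 - 8 = -11$)
$m{\left(D \right)} = -28 + 7 D$ ($m{\left(D \right)} = \left(-4 + D\right) 7 = -28 + 7 D$)
$O = 256$ ($O = \left(-4 - -20\right)^{2} = \left(-4 + 20\right)^{2} = 16^{2} = 256$)
$m{\left(10 \right)} \left(O + \sqrt{-23 + c}\right) = \left(-28 + 7 \cdot 10\right) \left(256 + \sqrt{-23 - 11}\right) = \left(-28 + 70\right) \left(256 + \sqrt{-34}\right) = 42 \left(256 + i \sqrt{34}\right) = 10752 + 42 i \sqrt{34}$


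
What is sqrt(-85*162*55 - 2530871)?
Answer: I*sqrt(3288221) ≈ 1813.3*I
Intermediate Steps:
sqrt(-85*162*55 - 2530871) = sqrt(-13770*55 - 2530871) = sqrt(-757350 - 2530871) = sqrt(-3288221) = I*sqrt(3288221)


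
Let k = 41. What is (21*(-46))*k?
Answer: -39606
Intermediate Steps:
(21*(-46))*k = (21*(-46))*41 = -966*41 = -39606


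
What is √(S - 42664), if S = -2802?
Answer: I*√45466 ≈ 213.23*I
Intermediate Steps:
√(S - 42664) = √(-2802 - 42664) = √(-45466) = I*√45466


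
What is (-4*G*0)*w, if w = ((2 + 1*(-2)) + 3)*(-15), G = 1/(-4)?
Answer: 0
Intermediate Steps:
G = -¼ ≈ -0.25000
w = -45 (w = ((2 - 2) + 3)*(-15) = (0 + 3)*(-15) = 3*(-15) = -45)
(-4*G*0)*w = (-4*(-¼)*0)*(-45) = (1*0)*(-45) = 0*(-45) = 0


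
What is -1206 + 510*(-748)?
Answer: -382686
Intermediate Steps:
-1206 + 510*(-748) = -1206 - 381480 = -382686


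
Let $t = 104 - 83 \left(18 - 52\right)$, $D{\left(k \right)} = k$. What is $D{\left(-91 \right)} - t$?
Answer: $-3017$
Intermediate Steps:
$t = 2926$ ($t = 104 - -2822 = 104 + 2822 = 2926$)
$D{\left(-91 \right)} - t = -91 - 2926 = -3017$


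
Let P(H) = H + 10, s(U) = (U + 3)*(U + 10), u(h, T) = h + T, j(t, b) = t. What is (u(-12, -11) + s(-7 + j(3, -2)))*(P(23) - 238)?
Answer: 5945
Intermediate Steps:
u(h, T) = T + h
s(U) = (3 + U)*(10 + U)
P(H) = 10 + H
(u(-12, -11) + s(-7 + j(3, -2)))*(P(23) - 238) = ((-11 - 12) + (30 + (-7 + 3)**2 + 13*(-7 + 3)))*((10 + 23) - 238) = (-23 + (30 + (-4)**2 + 13*(-4)))*(33 - 238) = (-23 + (30 + 16 - 52))*(-205) = (-23 - 6)*(-205) = -29*(-205) = 5945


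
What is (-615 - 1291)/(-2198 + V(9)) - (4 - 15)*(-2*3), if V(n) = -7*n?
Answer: -147320/2261 ≈ -65.157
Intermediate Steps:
(-615 - 1291)/(-2198 + V(9)) - (4 - 15)*(-2*3) = (-615 - 1291)/(-2198 - 7*9) - (4 - 15)*(-2*3) = -1906/(-2198 - 63) - (-11)*(-6) = -1906/(-2261) - 1*66 = -1906*(-1/2261) - 66 = 1906/2261 - 66 = -147320/2261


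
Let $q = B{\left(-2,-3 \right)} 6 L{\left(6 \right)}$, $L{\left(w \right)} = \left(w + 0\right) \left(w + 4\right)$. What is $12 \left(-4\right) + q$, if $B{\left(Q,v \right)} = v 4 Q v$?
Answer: $-25968$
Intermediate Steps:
$L{\left(w \right)} = w \left(4 + w\right)$
$B{\left(Q,v \right)} = 4 Q v^{2}$ ($B{\left(Q,v \right)} = 4 v Q v = 4 Q v^{2}$)
$q = -25920$ ($q = 4 \left(-2\right) \left(-3\right)^{2} \cdot 6 \cdot 6 \left(4 + 6\right) = 4 \left(-2\right) 9 \cdot 6 \cdot 6 \cdot 10 = \left(-72\right) 6 \cdot 60 = \left(-432\right) 60 = -25920$)
$12 \left(-4\right) + q = 12 \left(-4\right) - 25920 = -48 - 25920 = -25968$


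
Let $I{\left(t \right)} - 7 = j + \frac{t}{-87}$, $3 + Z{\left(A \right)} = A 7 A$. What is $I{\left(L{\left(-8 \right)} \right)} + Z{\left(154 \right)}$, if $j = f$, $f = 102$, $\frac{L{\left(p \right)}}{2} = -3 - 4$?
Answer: $\frac{14452280}{87} \approx 1.6612 \cdot 10^{5}$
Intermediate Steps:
$L{\left(p \right)} = -14$ ($L{\left(p \right)} = 2 \left(-3 - 4\right) = 2 \left(-7\right) = -14$)
$Z{\left(A \right)} = -3 + 7 A^{2}$ ($Z{\left(A \right)} = -3 + A 7 A = -3 + 7 A A = -3 + 7 A^{2}$)
$j = 102$
$I{\left(t \right)} = 109 - \frac{t}{87}$ ($I{\left(t \right)} = 7 + \left(102 + \frac{t}{-87}\right) = 7 + \left(102 + t \left(- \frac{1}{87}\right)\right) = 7 - \left(-102 + \frac{t}{87}\right) = 109 - \frac{t}{87}$)
$I{\left(L{\left(-8 \right)} \right)} + Z{\left(154 \right)} = \left(109 - - \frac{14}{87}\right) - \left(3 - 7 \cdot 154^{2}\right) = \left(109 + \frac{14}{87}\right) + \left(-3 + 7 \cdot 23716\right) = \frac{9497}{87} + \left(-3 + 166012\right) = \frac{9497}{87} + 166009 = \frac{14452280}{87}$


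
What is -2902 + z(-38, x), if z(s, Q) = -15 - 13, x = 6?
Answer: -2930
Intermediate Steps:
z(s, Q) = -28
-2902 + z(-38, x) = -2902 - 28 = -2930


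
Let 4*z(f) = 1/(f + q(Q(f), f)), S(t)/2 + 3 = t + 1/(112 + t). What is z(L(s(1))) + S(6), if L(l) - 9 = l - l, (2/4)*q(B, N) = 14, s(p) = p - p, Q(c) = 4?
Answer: 52599/8732 ≈ 6.0237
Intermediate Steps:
s(p) = 0
q(B, N) = 28 (q(B, N) = 2*14 = 28)
L(l) = 9 (L(l) = 9 + (l - l) = 9 + 0 = 9)
S(t) = -6 + 2*t + 2/(112 + t) (S(t) = -6 + 2*(t + 1/(112 + t)) = -6 + (2*t + 2/(112 + t)) = -6 + 2*t + 2/(112 + t))
z(f) = 1/(4*(28 + f)) (z(f) = 1/(4*(f + 28)) = 1/(4*(28 + f)))
z(L(s(1))) + S(6) = 1/(4*(28 + 9)) + 2*(-335 + 6² + 109*6)/(112 + 6) = (¼)/37 + 2*(-335 + 36 + 654)/118 = (¼)*(1/37) + 2*(1/118)*355 = 1/148 + 355/59 = 52599/8732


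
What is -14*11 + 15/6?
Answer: -303/2 ≈ -151.50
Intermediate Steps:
-14*11 + 15/6 = -154 + 15*(⅙) = -154 + 5/2 = -303/2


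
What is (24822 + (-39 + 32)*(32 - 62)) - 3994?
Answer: 21038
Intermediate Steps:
(24822 + (-39 + 32)*(32 - 62)) - 3994 = (24822 - 7*(-30)) - 3994 = (24822 + 210) - 3994 = 25032 - 3994 = 21038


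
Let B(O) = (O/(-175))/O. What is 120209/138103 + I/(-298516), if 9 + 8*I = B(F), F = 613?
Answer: 897111632713/1030648878700 ≈ 0.87043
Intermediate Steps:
B(O) = -1/175 (B(O) = (O*(-1/175))/O = (-O/175)/O = -1/175)
I = -197/175 (I = -9/8 + (⅛)*(-1/175) = -9/8 - 1/1400 = -197/175 ≈ -1.1257)
120209/138103 + I/(-298516) = 120209/138103 - 197/175/(-298516) = 120209*(1/138103) - 197/175*(-1/298516) = 120209/138103 + 197/52240300 = 897111632713/1030648878700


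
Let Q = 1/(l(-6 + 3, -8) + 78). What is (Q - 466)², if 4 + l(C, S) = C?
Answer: 1094617225/5041 ≈ 2.1714e+5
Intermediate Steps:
l(C, S) = -4 + C
Q = 1/71 (Q = 1/((-4 + (-6 + 3)) + 78) = 1/((-4 - 3) + 78) = 1/(-7 + 78) = 1/71 ≈ 0.014085)
(Q - 466)² = (1/71 - 466)² = (-33085/71)² = 1094617225/5041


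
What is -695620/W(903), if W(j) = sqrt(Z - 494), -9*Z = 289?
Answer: 417372*I*sqrt(4735)/947 ≈ 30327.0*I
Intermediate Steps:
Z = -289/9 (Z = -1/9*289 = -289/9 ≈ -32.111)
W(j) = I*sqrt(4735)/3 (W(j) = sqrt(-289/9 - 494) = sqrt(-4735/9) = I*sqrt(4735)/3)
-695620/W(903) = -695620*(-3*I*sqrt(4735)/4735) = -(-417372)*I*sqrt(4735)/947 = 417372*I*sqrt(4735)/947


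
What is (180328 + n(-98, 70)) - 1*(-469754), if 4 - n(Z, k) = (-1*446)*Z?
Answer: 606378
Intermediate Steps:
n(Z, k) = 4 + 446*Z (n(Z, k) = 4 - (-1*446)*Z = 4 - (-446)*Z = 4 + 446*Z)
(180328 + n(-98, 70)) - 1*(-469754) = (180328 + (4 + 446*(-98))) - 1*(-469754) = (180328 + (4 - 43708)) + 469754 = (180328 - 43704) + 469754 = 136624 + 469754 = 606378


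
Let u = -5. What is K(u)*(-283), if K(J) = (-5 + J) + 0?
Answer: 2830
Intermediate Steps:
K(J) = -5 + J
K(u)*(-283) = (-5 - 5)*(-283) = -10*(-283) = 2830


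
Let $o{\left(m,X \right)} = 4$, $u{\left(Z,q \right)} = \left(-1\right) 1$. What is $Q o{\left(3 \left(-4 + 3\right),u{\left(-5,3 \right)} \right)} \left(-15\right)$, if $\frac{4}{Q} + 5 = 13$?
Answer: $-30$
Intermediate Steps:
$u{\left(Z,q \right)} = -1$
$Q = \frac{1}{2}$ ($Q = \frac{4}{-5 + 13} = \frac{4}{8} = 4 \cdot \frac{1}{8} = \frac{1}{2} \approx 0.5$)
$Q o{\left(3 \left(-4 + 3\right),u{\left(-5,3 \right)} \right)} \left(-15\right) = \frac{1}{2} \cdot 4 \left(-15\right) = 2 \left(-15\right) = -30$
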